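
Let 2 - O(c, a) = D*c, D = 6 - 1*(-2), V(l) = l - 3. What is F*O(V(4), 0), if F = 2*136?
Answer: -1632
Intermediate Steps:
V(l) = -3 + l
D = 8 (D = 6 + 2 = 8)
F = 272
O(c, a) = 2 - 8*c
F*O(V(4), 0) = 272*(2 - 8*(-3 + 4)) = 272*(2 - 8*1) = 272*(2 - 8) = 272*(-6) = -1632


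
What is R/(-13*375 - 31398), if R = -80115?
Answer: 26705/12091 ≈ 2.2087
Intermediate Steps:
R/(-13*375 - 31398) = -80115/(-13*375 - 31398) = -80115/(-4875 - 31398) = -80115/(-36273) = -80115*(-1/36273) = 26705/12091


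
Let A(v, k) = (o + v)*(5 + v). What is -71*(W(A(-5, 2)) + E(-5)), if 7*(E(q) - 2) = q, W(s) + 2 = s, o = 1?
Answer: 355/7 ≈ 50.714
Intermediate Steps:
A(v, k) = (1 + v)*(5 + v)
W(s) = -2 + s
E(q) = 2 + q/7
-71*(W(A(-5, 2)) + E(-5)) = -71*((-2 + (5 + (-5)**2 + 6*(-5))) + (2 + (1/7)*(-5))) = -71*((-2 + (5 + 25 - 30)) + (2 - 5/7)) = -71*((-2 + 0) + 9/7) = -71*(-2 + 9/7) = -71*(-5/7) = 355/7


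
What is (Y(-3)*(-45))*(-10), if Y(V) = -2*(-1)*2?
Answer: 1800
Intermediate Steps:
Y(V) = 4 (Y(V) = 2*2 = 4)
(Y(-3)*(-45))*(-10) = (4*(-45))*(-10) = -180*(-10) = 1800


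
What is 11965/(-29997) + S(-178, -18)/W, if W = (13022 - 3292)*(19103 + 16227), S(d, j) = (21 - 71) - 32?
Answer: -2056550814127/5155897858650 ≈ -0.39887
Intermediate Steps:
S(d, j) = -82 (S(d, j) = -50 - 32 = -82)
W = 343760900 (W = 9730*35330 = 343760900)
11965/(-29997) + S(-178, -18)/W = 11965/(-29997) - 82/343760900 = 11965*(-1/29997) - 82*1/343760900 = -11965/29997 - 41/171880450 = -2056550814127/5155897858650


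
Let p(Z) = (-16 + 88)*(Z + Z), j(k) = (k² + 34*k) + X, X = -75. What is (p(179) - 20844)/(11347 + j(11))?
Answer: 4932/11767 ≈ 0.41914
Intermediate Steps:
j(k) = -75 + k² + 34*k (j(k) = (k² + 34*k) - 75 = -75 + k² + 34*k)
p(Z) = 144*Z (p(Z) = 72*(2*Z) = 144*Z)
(p(179) - 20844)/(11347 + j(11)) = (144*179 - 20844)/(11347 + (-75 + 11² + 34*11)) = (25776 - 20844)/(11347 + (-75 + 121 + 374)) = 4932/(11347 + 420) = 4932/11767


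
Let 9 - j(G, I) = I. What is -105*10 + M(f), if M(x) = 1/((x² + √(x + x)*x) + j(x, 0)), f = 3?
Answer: -15749/15 - √6/90 ≈ -1050.0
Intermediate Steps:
j(G, I) = 9 - I
M(x) = 1/(9 + x² + √2*x^(3/2)) (M(x) = 1/((x² + √(x + x)*x) + (9 - 1*0)) = 1/((x² + √(2*x)*x) + (9 + 0)) = 1/((x² + (√2*√x)*x) + 9) = 1/((x² + √2*x^(3/2)) + 9) = 1/(9 + x² + √2*x^(3/2)))
-105*10 + M(f) = -105*10 + 1/(9 + 3² + √2*3^(3/2)) = -1050 + 1/(9 + 9 + √2*(3*√3)) = -1050 + 1/(9 + 9 + 3*√6) = -1050 + 1/(18 + 3*√6)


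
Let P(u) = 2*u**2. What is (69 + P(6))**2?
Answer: 19881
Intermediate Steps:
(69 + P(6))**2 = (69 + 2*6**2)**2 = (69 + 2*36)**2 = (69 + 72)**2 = 141**2 = 19881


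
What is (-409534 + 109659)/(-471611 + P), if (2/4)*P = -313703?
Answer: 299875/1099017 ≈ 0.27286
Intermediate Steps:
P = -627406 (P = 2*(-313703) = -627406)
(-409534 + 109659)/(-471611 + P) = (-409534 + 109659)/(-471611 - 627406) = -299875/(-1099017) = -299875*(-1/1099017) = 299875/1099017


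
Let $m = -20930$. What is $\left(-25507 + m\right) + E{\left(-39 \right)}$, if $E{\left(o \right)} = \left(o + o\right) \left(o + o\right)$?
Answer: $-40353$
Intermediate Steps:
$E{\left(o \right)} = 4 o^{2}$ ($E{\left(o \right)} = 2 o 2 o = 4 o^{2}$)
$\left(-25507 + m\right) + E{\left(-39 \right)} = \left(-25507 - 20930\right) + 4 \left(-39\right)^{2} = -46437 + 4 \cdot 1521 = -46437 + 6084 = -40353$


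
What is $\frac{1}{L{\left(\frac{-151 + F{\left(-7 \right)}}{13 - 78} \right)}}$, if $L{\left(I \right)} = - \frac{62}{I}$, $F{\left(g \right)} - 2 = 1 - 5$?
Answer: $- \frac{153}{4030} \approx -0.037965$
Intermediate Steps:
$F{\left(g \right)} = -2$ ($F{\left(g \right)} = 2 + \left(1 - 5\right) = 2 - 4 = -2$)
$\frac{1}{L{\left(\frac{-151 + F{\left(-7 \right)}}{13 - 78} \right)}} = \frac{1}{\left(-62\right) \frac{1}{\left(-151 - 2\right) \frac{1}{13 - 78}}} = \frac{1}{\left(-62\right) \frac{1}{\left(-153\right) \frac{1}{-65}}} = \frac{1}{\left(-62\right) \frac{1}{\left(-153\right) \left(- \frac{1}{65}\right)}} = \frac{1}{\left(-62\right) \frac{1}{\frac{153}{65}}} = \frac{1}{\left(-62\right) \frac{65}{153}} = \frac{1}{- \frac{4030}{153}} = - \frac{153}{4030}$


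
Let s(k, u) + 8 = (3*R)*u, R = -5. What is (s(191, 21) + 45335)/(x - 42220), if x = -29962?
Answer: -2046/3281 ≈ -0.62359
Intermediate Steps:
s(k, u) = -8 - 15*u (s(k, u) = -8 + (3*(-5))*u = -8 - 15*u)
(s(191, 21) + 45335)/(x - 42220) = ((-8 - 15*21) + 45335)/(-29962 - 42220) = ((-8 - 315) + 45335)/(-72182) = (-323 + 45335)*(-1/72182) = 45012*(-1/72182) = -2046/3281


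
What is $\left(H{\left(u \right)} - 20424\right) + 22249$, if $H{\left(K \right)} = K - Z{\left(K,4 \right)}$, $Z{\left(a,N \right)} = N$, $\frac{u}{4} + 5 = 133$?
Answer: $2333$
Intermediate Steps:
$u = 512$ ($u = -20 + 4 \cdot 133 = -20 + 532 = 512$)
$H{\left(K \right)} = -4 + K$ ($H{\left(K \right)} = K - 4 = -4 + K$)
$\left(H{\left(u \right)} - 20424\right) + 22249 = \left(\left(-4 + 512\right) - 20424\right) + 22249 = \left(508 - 20424\right) + 22249 = -19916 + 22249 = 2333$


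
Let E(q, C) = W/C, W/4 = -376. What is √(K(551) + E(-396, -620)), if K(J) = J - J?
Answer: 2*√14570/155 ≈ 1.5575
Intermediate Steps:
W = -1504 (W = 4*(-376) = -1504)
K(J) = 0
E(q, C) = -1504/C
√(K(551) + E(-396, -620)) = √(0 - 1504/(-620)) = √(0 - 1504*(-1/620)) = √(0 + 376/155) = √(376/155) = 2*√14570/155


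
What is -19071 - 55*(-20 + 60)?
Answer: -21271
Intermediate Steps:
-19071 - 55*(-20 + 60) = -19071 - 55*40 = -19071 - 2200 = -21271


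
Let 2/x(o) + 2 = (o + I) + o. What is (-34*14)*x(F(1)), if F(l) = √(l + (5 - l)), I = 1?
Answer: -952/19 - 1904*√5/19 ≈ -274.18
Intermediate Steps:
F(l) = √5
x(o) = 2/(-1 + 2*o) (x(o) = 2/(-2 + ((o + 1) + o)) = 2/(-2 + ((1 + o) + o)) = 2/(-2 + (1 + 2*o)) = 2/(-1 + 2*o))
(-34*14)*x(F(1)) = (-34*14)*(2/(-1 + 2*√5)) = -952/(-1 + 2*√5)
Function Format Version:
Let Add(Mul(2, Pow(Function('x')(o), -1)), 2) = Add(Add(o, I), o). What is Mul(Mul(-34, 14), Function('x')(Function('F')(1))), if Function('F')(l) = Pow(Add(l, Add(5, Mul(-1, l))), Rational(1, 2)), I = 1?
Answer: Add(Rational(-952, 19), Mul(Rational(-1904, 19), Pow(5, Rational(1, 2)))) ≈ -274.18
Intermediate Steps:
Function('F')(l) = Pow(5, Rational(1, 2))
Function('x')(o) = Mul(2, Pow(Add(-1, Mul(2, o)), -1)) (Function('x')(o) = Mul(2, Pow(Add(-2, Add(Add(o, 1), o)), -1)) = Mul(2, Pow(Add(-2, Add(Add(1, o), o)), -1)) = Mul(2, Pow(Add(-2, Add(1, Mul(2, o))), -1)) = Mul(2, Pow(Add(-1, Mul(2, o)), -1)))
Mul(Mul(-34, 14), Function('x')(Function('F')(1))) = Mul(Mul(-34, 14), Mul(2, Pow(Add(-1, Mul(2, Pow(5, Rational(1, 2)))), -1))) = Mul(-476, Mul(2, Pow(Add(-1, Mul(2, Pow(5, Rational(1, 2)))), -1))) = Mul(-952, Pow(Add(-1, Mul(2, Pow(5, Rational(1, 2)))), -1))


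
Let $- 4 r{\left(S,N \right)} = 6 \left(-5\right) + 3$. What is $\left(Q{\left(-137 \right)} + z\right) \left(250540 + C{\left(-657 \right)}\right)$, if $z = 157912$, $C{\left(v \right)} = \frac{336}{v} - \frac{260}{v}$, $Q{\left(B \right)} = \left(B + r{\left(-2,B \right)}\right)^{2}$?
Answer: $\frac{28785587109202}{657} \approx 4.3814 \cdot 10^{10}$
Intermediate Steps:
$r{\left(S,N \right)} = \frac{27}{4}$ ($r{\left(S,N \right)} = - \frac{6 \left(-5\right) + 3}{4} = - \frac{-30 + 3}{4} = \left(- \frac{1}{4}\right) \left(-27\right) = \frac{27}{4}$)
$Q{\left(B \right)} = \left(\frac{27}{4} + B\right)^{2}$ ($Q{\left(B \right)} = \left(B + \frac{27}{4}\right)^{2} = \left(\frac{27}{4} + B\right)^{2}$)
$C{\left(v \right)} = \frac{76}{v}$
$\left(Q{\left(-137 \right)} + z\right) \left(250540 + C{\left(-657 \right)}\right) = \left(\frac{\left(27 + 4 \left(-137\right)\right)^{2}}{16} + 157912\right) \left(250540 + \frac{76}{-657}\right) = \left(\frac{\left(27 - 548\right)^{2}}{16} + 157912\right) \left(250540 + 76 \left(- \frac{1}{657}\right)\right) = \left(\frac{\left(-521\right)^{2}}{16} + 157912\right) \left(250540 - \frac{76}{657}\right) = \left(\frac{1}{16} \cdot 271441 + 157912\right) \frac{164604704}{657} = \left(\frac{271441}{16} + 157912\right) \frac{164604704}{657} = \frac{2798033}{16} \cdot \frac{164604704}{657} = \frac{28785587109202}{657}$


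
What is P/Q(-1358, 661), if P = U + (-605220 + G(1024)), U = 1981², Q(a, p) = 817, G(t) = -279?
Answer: 3318862/817 ≈ 4062.3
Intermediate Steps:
U = 3924361
P = 3318862 (P = 3924361 + (-605220 - 279) = 3924361 - 605499 = 3318862)
P/Q(-1358, 661) = 3318862/817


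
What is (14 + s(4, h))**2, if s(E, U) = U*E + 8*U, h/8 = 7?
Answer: 470596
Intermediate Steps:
h = 56 (h = 8*7 = 56)
s(E, U) = 8*U + E*U (s(E, U) = E*U + 8*U = 8*U + E*U)
(14 + s(4, h))**2 = (14 + 56*(8 + 4))**2 = (14 + 56*12)**2 = (14 + 672)**2 = 686**2 = 470596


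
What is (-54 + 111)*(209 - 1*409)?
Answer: -11400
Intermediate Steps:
(-54 + 111)*(209 - 1*409) = 57*(209 - 409) = 57*(-200) = -11400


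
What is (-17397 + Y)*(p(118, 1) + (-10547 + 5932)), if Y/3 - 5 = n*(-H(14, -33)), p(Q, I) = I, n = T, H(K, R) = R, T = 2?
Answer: 79286976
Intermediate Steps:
n = 2
Y = 213 (Y = 15 + 3*(2*(-1*(-33))) = 15 + 3*(2*33) = 15 + 3*66 = 15 + 198 = 213)
(-17397 + Y)*(p(118, 1) + (-10547 + 5932)) = (-17397 + 213)*(1 + (-10547 + 5932)) = -17184*(1 - 4615) = -17184*(-4614) = 79286976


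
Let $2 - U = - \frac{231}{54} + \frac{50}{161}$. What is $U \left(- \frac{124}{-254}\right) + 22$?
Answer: $\frac{4584589}{184023} \approx 24.913$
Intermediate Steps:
$U = \frac{17293}{2898}$ ($U = 2 - \left(- \frac{231}{54} + \frac{50}{161}\right) = 2 - \left(\left(-231\right) \frac{1}{54} + 50 \cdot \frac{1}{161}\right) = 2 - \left(- \frac{77}{18} + \frac{50}{161}\right) = 2 - - \frac{11497}{2898} = 2 + \frac{11497}{2898} = \frac{17293}{2898} \approx 5.9672$)
$U \left(- \frac{124}{-254}\right) + 22 = \frac{17293 \left(- \frac{124}{-254}\right)}{2898} + 22 = \frac{17293 \left(\left(-124\right) \left(- \frac{1}{254}\right)\right)}{2898} + 22 = \frac{17293}{2898} \cdot \frac{62}{127} + 22 = \frac{536083}{184023} + 22 = \frac{4584589}{184023}$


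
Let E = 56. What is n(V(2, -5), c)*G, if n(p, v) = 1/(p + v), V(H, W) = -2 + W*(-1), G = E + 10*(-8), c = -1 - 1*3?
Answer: 24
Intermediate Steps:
c = -4 (c = -1 - 3 = -4)
G = -24 (G = 56 + 10*(-8) = 56 - 80 = -24)
V(H, W) = -2 - W
n(V(2, -5), c)*G = -24/((-2 - 1*(-5)) - 4) = -24/((-2 + 5) - 4) = -24/(3 - 4) = -24/(-1) = -1*(-24) = 24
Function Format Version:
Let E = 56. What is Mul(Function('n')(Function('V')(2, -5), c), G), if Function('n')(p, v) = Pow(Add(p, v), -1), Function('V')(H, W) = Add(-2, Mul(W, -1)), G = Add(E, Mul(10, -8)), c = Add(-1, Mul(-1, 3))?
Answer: 24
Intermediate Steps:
c = -4 (c = Add(-1, -3) = -4)
G = -24 (G = Add(56, Mul(10, -8)) = Add(56, -80) = -24)
Function('V')(H, W) = Add(-2, Mul(-1, W))
Mul(Function('n')(Function('V')(2, -5), c), G) = Mul(Pow(Add(Add(-2, Mul(-1, -5)), -4), -1), -24) = Mul(Pow(Add(Add(-2, 5), -4), -1), -24) = Mul(Pow(Add(3, -4), -1), -24) = Mul(Pow(-1, -1), -24) = Mul(-1, -24) = 24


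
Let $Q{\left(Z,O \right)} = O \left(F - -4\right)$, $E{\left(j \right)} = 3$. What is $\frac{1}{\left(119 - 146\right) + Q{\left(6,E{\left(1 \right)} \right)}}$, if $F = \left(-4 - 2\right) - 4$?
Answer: $- \frac{1}{45} \approx -0.022222$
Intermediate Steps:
$F = -10$ ($F = -6 - 4 = -10$)
$Q{\left(Z,O \right)} = - 6 O$ ($Q{\left(Z,O \right)} = O \left(-10 - -4\right) = O \left(-10 + 4\right) = O \left(-6\right) = - 6 O$)
$\frac{1}{\left(119 - 146\right) + Q{\left(6,E{\left(1 \right)} \right)}} = \frac{1}{\left(119 - 146\right) - 18} = \frac{1}{-27 - 18} = \frac{1}{-45} = - \frac{1}{45}$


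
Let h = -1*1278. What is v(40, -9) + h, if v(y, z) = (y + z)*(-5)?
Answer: -1433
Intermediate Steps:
h = -1278
v(y, z) = -5*y - 5*z
v(40, -9) + h = (-5*40 - 5*(-9)) - 1278 = (-200 + 45) - 1278 = -155 - 1278 = -1433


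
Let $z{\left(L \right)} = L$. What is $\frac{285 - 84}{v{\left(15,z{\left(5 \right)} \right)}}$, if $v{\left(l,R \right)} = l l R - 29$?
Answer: $\frac{201}{1096} \approx 0.18339$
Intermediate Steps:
$v{\left(l,R \right)} = -29 + R l^{2}$ ($v{\left(l,R \right)} = l^{2} R - 29 = R l^{2} - 29 = -29 + R l^{2}$)
$\frac{285 - 84}{v{\left(15,z{\left(5 \right)} \right)}} = \frac{285 - 84}{-29 + 5 \cdot 15^{2}} = \frac{201}{-29 + 5 \cdot 225} = \frac{201}{-29 + 1125} = \frac{201}{1096}$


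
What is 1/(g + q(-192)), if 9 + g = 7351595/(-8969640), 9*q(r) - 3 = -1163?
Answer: -5381784/746499173 ≈ -0.0072094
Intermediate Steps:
q(r) = -1160/9 (q(r) = ⅓ + (⅑)*(-1163) = ⅓ - 1163/9 = -1160/9)
g = -17615671/1793928 (g = -9 + 7351595/(-8969640) = -9 + 7351595*(-1/8969640) = -9 - 1470319/1793928 = -17615671/1793928 ≈ -9.8196)
1/(g + q(-192)) = 1/(-17615671/1793928 - 1160/9) = 1/(-746499173/5381784) = -5381784/746499173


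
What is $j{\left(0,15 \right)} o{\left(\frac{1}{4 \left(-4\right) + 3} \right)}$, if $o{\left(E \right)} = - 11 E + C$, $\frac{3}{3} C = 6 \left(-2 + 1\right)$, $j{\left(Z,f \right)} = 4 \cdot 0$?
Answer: $0$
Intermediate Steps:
$j{\left(Z,f \right)} = 0$
$C = -6$ ($C = 6 \left(-2 + 1\right) = 6 \left(-1\right) = -6$)
$o{\left(E \right)} = -6 - 11 E$ ($o{\left(E \right)} = - 11 E - 6 = -6 - 11 E$)
$j{\left(0,15 \right)} o{\left(\frac{1}{4 \left(-4\right) + 3} \right)} = 0 \left(-6 - \frac{11}{4 \left(-4\right) + 3}\right) = 0 \left(-6 - \frac{11}{-16 + 3}\right) = 0 \left(-6 - \frac{11}{-13}\right) = 0 \left(-6 - - \frac{11}{13}\right) = 0 \left(-6 + \frac{11}{13}\right) = 0 \left(- \frac{67}{13}\right) = 0$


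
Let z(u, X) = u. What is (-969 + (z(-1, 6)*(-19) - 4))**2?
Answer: 910116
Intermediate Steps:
(-969 + (z(-1, 6)*(-19) - 4))**2 = (-969 + (-1*(-19) - 4))**2 = (-969 + (19 - 4))**2 = (-969 + 15)**2 = (-954)**2 = 910116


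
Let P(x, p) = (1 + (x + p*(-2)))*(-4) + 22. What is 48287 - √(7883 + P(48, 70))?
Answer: 48287 - √8269 ≈ 48196.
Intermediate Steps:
P(x, p) = 18 - 4*x + 8*p (P(x, p) = (1 + (x - 2*p))*(-4) + 22 = (1 + x - 2*p)*(-4) + 22 = (-4 - 4*x + 8*p) + 22 = 18 - 4*x + 8*p)
48287 - √(7883 + P(48, 70)) = 48287 - √(7883 + (18 - 4*48 + 8*70)) = 48287 - √(7883 + (18 - 192 + 560)) = 48287 - √(7883 + 386) = 48287 - √8269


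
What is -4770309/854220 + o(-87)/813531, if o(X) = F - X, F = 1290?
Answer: -431068665571/77214938980 ≈ -5.5827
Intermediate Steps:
o(X) = 1290 - X
-4770309/854220 + o(-87)/813531 = -4770309/854220 + (1290 - 1*(-87))/813531 = -4770309*1/854220 + (1290 + 87)*(1/813531) = -1590103/284740 + 1377*(1/813531) = -1590103/284740 + 459/271177 = -431068665571/77214938980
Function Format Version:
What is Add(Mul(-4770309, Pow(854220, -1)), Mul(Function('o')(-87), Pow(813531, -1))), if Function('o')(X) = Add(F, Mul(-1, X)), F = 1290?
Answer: Rational(-431068665571, 77214938980) ≈ -5.5827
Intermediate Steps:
Function('o')(X) = Add(1290, Mul(-1, X))
Add(Mul(-4770309, Pow(854220, -1)), Mul(Function('o')(-87), Pow(813531, -1))) = Add(Mul(-4770309, Pow(854220, -1)), Mul(Add(1290, Mul(-1, -87)), Pow(813531, -1))) = Add(Mul(-4770309, Rational(1, 854220)), Mul(Add(1290, 87), Rational(1, 813531))) = Add(Rational(-1590103, 284740), Mul(1377, Rational(1, 813531))) = Add(Rational(-1590103, 284740), Rational(459, 271177)) = Rational(-431068665571, 77214938980)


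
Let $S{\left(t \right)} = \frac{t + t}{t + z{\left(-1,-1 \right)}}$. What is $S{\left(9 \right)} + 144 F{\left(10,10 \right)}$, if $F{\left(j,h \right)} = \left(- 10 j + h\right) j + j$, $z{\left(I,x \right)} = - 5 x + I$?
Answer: $- \frac{1666062}{13} \approx -1.2816 \cdot 10^{5}$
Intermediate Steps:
$z{\left(I,x \right)} = I - 5 x$
$F{\left(j,h \right)} = j + j \left(h - 10 j\right)$ ($F{\left(j,h \right)} = \left(h - 10 j\right) j + j = j \left(h - 10 j\right) + j = j + j \left(h - 10 j\right)$)
$S{\left(t \right)} = \frac{2 t}{4 + t}$ ($S{\left(t \right)} = \frac{t + t}{t - -4} = \frac{2 t}{t + \left(-1 + 5\right)} = \frac{2 t}{t + 4} = \frac{2 t}{4 + t}$)
$S{\left(9 \right)} + 144 F{\left(10,10 \right)} = 2 \cdot 9 \frac{1}{4 + 9} + 144 \cdot 10 \left(1 + 10 - 100\right) = 2 \cdot 9 \cdot \frac{1}{13} + 144 \cdot 10 \left(1 + 10 - 100\right) = 2 \cdot 9 \cdot \frac{1}{13} + 144 \cdot 10 \left(-89\right) = \frac{18}{13} + 144 \left(-890\right) = \frac{18}{13} - 128160 = - \frac{1666062}{13}$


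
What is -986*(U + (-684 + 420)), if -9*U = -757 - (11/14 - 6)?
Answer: 11210327/63 ≈ 1.7794e+5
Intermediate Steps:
U = 10525/126 (U = -(-757 - (11/14 - 6))/9 = -(-757 - 1*(-73/14))/9 = -(-757 + 73/14)/9 = -⅑*(-10525/14) = 10525/126 ≈ 83.532)
-986*(U + (-684 + 420)) = -986*(10525/126 + (-684 + 420)) = -986*(10525/126 - 264) = -986*(-22739/126) = 11210327/63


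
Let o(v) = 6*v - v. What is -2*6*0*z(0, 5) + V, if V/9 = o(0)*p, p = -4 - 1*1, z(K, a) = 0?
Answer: 0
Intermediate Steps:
p = -5 (p = -4 - 1 = -5)
o(v) = 5*v
V = 0 (V = 9*((5*0)*(-5)) = 9*(0*(-5)) = 9*0 = 0)
-2*6*0*z(0, 5) + V = -2*6*0*0 + 0 = -0*0 + 0 = -2*0 + 0 = 0 + 0 = 0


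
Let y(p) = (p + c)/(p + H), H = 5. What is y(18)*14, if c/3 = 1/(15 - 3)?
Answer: 511/46 ≈ 11.109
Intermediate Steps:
c = ¼ (c = 3/(15 - 3) = 3/12 = 3*(1/12) = ¼ ≈ 0.25000)
y(p) = (¼ + p)/(5 + p) (y(p) = (p + ¼)/(p + 5) = (¼ + p)/(5 + p))
y(18)*14 = ((¼ + 18)/(5 + 18))*14 = ((73/4)/23)*14 = ((1/23)*(73/4))*14 = (73/92)*14 = 511/46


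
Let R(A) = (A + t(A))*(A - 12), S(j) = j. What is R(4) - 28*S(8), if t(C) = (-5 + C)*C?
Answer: -224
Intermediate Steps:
t(C) = C*(-5 + C)
R(A) = (-12 + A)*(A + A*(-5 + A)) (R(A) = (A + A*(-5 + A))*(A - 12) = (A + A*(-5 + A))*(-12 + A) = (-12 + A)*(A + A*(-5 + A)))
R(4) - 28*S(8) = 4*(48 + 4**2 - 16*4) - 28*8 = 4*(48 + 16 - 64) - 224 = 4*0 - 224 = 0 - 224 = -224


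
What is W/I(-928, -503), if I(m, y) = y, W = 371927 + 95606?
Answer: -467533/503 ≈ -929.49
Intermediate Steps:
W = 467533
W/I(-928, -503) = 467533/(-503) = 467533*(-1/503) = -467533/503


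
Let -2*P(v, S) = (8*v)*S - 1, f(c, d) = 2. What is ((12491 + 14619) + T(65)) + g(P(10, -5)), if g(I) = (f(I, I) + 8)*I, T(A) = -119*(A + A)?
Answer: 13645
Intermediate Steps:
P(v, S) = 1/2 - 4*S*v (P(v, S) = -((8*v)*S - 1)/2 = -(8*S*v - 1)/2 = -(-1 + 8*S*v)/2 = 1/2 - 4*S*v)
T(A) = -238*A
g(I) = 10*I (g(I) = (2 + 8)*I = 10*I)
((12491 + 14619) + T(65)) + g(P(10, -5)) = ((12491 + 14619) - 238*65) + 10*(1/2 - 4*(-5)*10) = (27110 - 15470) + 10*(1/2 + 200) = 11640 + 10*(401/2) = 11640 + 2005 = 13645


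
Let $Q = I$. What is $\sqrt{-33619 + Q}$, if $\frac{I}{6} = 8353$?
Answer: $\sqrt{16499} \approx 128.45$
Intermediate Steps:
$I = 50118$ ($I = 6 \cdot 8353 = 50118$)
$Q = 50118$
$\sqrt{-33619 + Q} = \sqrt{-33619 + 50118} = \sqrt{16499}$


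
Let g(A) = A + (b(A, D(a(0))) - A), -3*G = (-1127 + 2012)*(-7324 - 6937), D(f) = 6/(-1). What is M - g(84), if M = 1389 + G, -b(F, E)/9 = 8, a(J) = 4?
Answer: 4208456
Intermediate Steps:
D(f) = -6 (D(f) = 6*(-1) = -6)
b(F, E) = -72 (b(F, E) = -9*8 = -72)
G = 4206995 (G = -(-1127 + 2012)*(-7324 - 6937)/3 = -295*(-14261) = -⅓*(-12620985) = 4206995)
g(A) = -72 (g(A) = A + (-72 - A) = -72)
M = 4208384 (M = 1389 + 4206995 = 4208384)
M - g(84) = 4208384 - 1*(-72) = 4208384 + 72 = 4208456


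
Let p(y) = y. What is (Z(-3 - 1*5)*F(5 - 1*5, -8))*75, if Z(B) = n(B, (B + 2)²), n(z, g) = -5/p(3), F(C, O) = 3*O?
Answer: 3000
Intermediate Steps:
n(z, g) = -5/3
Z(B) = -5/3
(Z(-3 - 1*5)*F(5 - 1*5, -8))*75 = -5*(-8)*75 = -5/3*(-24)*75 = 40*75 = 3000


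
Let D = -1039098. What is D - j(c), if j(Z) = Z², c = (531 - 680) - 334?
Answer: -1272387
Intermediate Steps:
c = -483 (c = -149 - 334 = -483)
D - j(c) = -1039098 - 1*(-483)² = -1039098 - 1*233289 = -1039098 - 233289 = -1272387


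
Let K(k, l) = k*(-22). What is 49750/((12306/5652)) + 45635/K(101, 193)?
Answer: 104039321615/4557322 ≈ 22829.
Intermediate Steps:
K(k, l) = -22*k
49750/((12306/5652)) + 45635/K(101, 193) = 49750/((12306/5652)) + 45635/((-22*101)) = 49750/((12306*(1/5652))) + 45635/(-2222) = 49750/(2051/942) + 45635*(-1/2222) = 49750*(942/2051) - 45635/2222 = 46864500/2051 - 45635/2222 = 104039321615/4557322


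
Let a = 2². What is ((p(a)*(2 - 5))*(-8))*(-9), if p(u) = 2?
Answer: -432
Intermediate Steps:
a = 4
((p(a)*(2 - 5))*(-8))*(-9) = ((2*(2 - 5))*(-8))*(-9) = ((2*(-3))*(-8))*(-9) = -6*(-8)*(-9) = 48*(-9) = -432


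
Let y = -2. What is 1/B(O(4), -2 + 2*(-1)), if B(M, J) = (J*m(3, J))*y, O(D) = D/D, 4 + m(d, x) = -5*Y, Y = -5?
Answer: 1/168 ≈ 0.0059524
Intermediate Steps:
m(d, x) = 21 (m(d, x) = -4 - 5*(-5) = -4 + 25 = 21)
O(D) = 1
B(M, J) = -42*J (B(M, J) = (J*21)*(-2) = (21*J)*(-2) = -42*J)
1/B(O(4), -2 + 2*(-1)) = 1/(-42*(-2 + 2*(-1))) = 1/(-42*(-2 - 2)) = 1/(-42*(-4)) = 1/168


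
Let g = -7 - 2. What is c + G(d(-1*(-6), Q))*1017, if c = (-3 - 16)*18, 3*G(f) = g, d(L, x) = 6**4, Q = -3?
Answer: -3393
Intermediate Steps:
d(L, x) = 1296
g = -9
G(f) = -3 (G(f) = (1/3)*(-9) = -3)
c = -342 (c = -19*18 = -342)
c + G(d(-1*(-6), Q))*1017 = -342 - 3*1017 = -342 - 3051 = -3393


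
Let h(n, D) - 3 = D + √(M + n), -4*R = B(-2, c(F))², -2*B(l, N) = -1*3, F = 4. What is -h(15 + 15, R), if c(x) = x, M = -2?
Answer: -39/16 - 2*√7 ≈ -7.7290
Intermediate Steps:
B(l, N) = 3/2 (B(l, N) = -(-1)*3/2 = -½*(-3) = 3/2)
R = -9/16 (R = -(3/2)²/4 = -¼*9/4 = -9/16 ≈ -0.56250)
h(n, D) = 3 + D + √(-2 + n) (h(n, D) = 3 + (D + √(-2 + n)) = 3 + D + √(-2 + n))
-h(15 + 15, R) = -(3 - 9/16 + √(-2 + (15 + 15))) = -(3 - 9/16 + √(-2 + 30)) = -(3 - 9/16 + √28) = -(3 - 9/16 + 2*√7) = -(39/16 + 2*√7) = -39/16 - 2*√7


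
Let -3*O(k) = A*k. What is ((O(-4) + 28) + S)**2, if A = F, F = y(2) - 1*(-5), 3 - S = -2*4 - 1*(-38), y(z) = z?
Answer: 961/9 ≈ 106.78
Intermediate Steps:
S = -27 (S = 3 - (-2*4 - 1*(-38)) = 3 - (-8 + 38) = 3 - 1*30 = 3 - 30 = -27)
F = 7 (F = 2 - 1*(-5) = 2 + 5 = 7)
A = 7
O(k) = -7*k/3
((O(-4) + 28) + S)**2 = ((-7/3*(-4) + 28) - 27)**2 = ((28/3 + 28) - 27)**2 = (112/3 - 27)**2 = (31/3)**2 = 961/9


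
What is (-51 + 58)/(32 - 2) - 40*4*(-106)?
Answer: 508807/30 ≈ 16960.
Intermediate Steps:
(-51 + 58)/(32 - 2) - 40*4*(-106) = 7/30 - 160*(-106) = 7*(1/30) + 16960 = 7/30 + 16960 = 508807/30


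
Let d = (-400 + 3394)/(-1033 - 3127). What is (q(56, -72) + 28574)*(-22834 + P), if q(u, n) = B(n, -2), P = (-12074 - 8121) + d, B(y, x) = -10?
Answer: -639132475197/520 ≈ -1.2291e+9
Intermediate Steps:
d = -1497/2080 (d = 2994/(-4160) = 2994*(-1/4160) = -1497/2080 ≈ -0.71971)
P = -42007097/2080 (P = (-12074 - 8121) - 1497/2080 = -20195 - 1497/2080 = -42007097/2080 ≈ -20196.)
q(u, n) = -10
(q(56, -72) + 28574)*(-22834 + P) = (-10 + 28574)*(-22834 - 42007097/2080) = 28564*(-89501817/2080) = -639132475197/520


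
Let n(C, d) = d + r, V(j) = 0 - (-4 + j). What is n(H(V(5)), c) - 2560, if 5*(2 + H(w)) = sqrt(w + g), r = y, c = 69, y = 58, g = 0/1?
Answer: -2433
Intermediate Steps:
V(j) = 4 - j (V(j) = 0 + (4 - j) = 4 - j)
g = 0 (g = 0*1 = 0)
r = 58
H(w) = -2 + sqrt(w)/5 (H(w) = -2 + sqrt(w + 0)/5 = -2 + sqrt(w)/5)
n(C, d) = 58 + d (n(C, d) = d + 58 = 58 + d)
n(H(V(5)), c) - 2560 = (58 + 69) - 2560 = 127 - 2560 = -2433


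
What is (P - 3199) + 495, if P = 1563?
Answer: -1141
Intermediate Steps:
(P - 3199) + 495 = (1563 - 3199) + 495 = -1636 + 495 = -1141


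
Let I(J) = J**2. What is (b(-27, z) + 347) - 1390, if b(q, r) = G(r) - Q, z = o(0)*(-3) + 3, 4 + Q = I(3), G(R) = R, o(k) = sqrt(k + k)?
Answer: -1045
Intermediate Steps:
o(k) = sqrt(2)*sqrt(k) (o(k) = sqrt(2*k) = sqrt(2)*sqrt(k))
Q = 5 (Q = -4 + 3**2 = -4 + 9 = 5)
z = 3 (z = (sqrt(2)*sqrt(0))*(-3) + 3 = (sqrt(2)*0)*(-3) + 3 = 0*(-3) + 3 = 0 + 3 = 3)
b(q, r) = -5 + r (b(q, r) = r - 1*5 = r - 5 = -5 + r)
(b(-27, z) + 347) - 1390 = ((-5 + 3) + 347) - 1390 = (-2 + 347) - 1390 = 345 - 1390 = -1045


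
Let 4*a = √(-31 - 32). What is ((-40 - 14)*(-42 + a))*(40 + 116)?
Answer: 353808 - 6318*I*√7 ≈ 3.5381e+5 - 16716.0*I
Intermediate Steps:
a = 3*I*√7/4 (a = √(-31 - 32)/4 = √(-63)/4 = (3*I*√7)/4 = 3*I*√7/4 ≈ 1.9843*I)
((-40 - 14)*(-42 + a))*(40 + 116) = ((-40 - 14)*(-42 + 3*I*√7/4))*(40 + 116) = -54*(-42 + 3*I*√7/4)*156 = (2268 - 81*I*√7/2)*156 = 353808 - 6318*I*√7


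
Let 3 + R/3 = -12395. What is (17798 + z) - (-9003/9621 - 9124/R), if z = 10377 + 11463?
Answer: 788024816555/19880193 ≈ 39639.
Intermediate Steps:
R = -37194 (R = -9 + 3*(-12395) = -9 - 37185 = -37194)
z = 21840
(17798 + z) - (-9003/9621 - 9124/R) = (17798 + 21840) - (-9003/9621 - 9124/(-37194)) = 39638 - (-9003*1/9621 - 9124*(-1/37194)) = 39638 - (-3001/3207 + 4562/18597) = 39638 - 1*(-13726421/19880193) = 39638 + 13726421/19880193 = 788024816555/19880193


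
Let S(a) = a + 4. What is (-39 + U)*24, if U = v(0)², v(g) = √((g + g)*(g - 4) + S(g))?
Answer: -840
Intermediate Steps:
S(a) = 4 + a
v(g) = √(4 + g + 2*g*(-4 + g)) (v(g) = √((g + g)*(g - 4) + (4 + g)) = √((2*g)*(-4 + g) + (4 + g)) = √(2*g*(-4 + g) + (4 + g)) = √(4 + g + 2*g*(-4 + g)))
U = 4 (U = (√(4 - 7*0 + 2*0²))² = (√(4 + 0 + 2*0))² = (√(4 + 0 + 0))² = (√4)² = 2² = 4)
(-39 + U)*24 = (-39 + 4)*24 = -35*24 = -840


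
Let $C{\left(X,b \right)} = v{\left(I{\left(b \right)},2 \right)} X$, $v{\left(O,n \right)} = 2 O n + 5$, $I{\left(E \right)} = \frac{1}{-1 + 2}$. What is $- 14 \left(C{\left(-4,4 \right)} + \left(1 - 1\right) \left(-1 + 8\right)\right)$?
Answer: $504$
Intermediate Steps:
$I{\left(E \right)} = 1$ ($I{\left(E \right)} = 1^{-1} = 1$)
$v{\left(O,n \right)} = 5 + 2 O n$ ($v{\left(O,n \right)} = 2 O n + 5 = 5 + 2 O n$)
$C{\left(X,b \right)} = 9 X$ ($C{\left(X,b \right)} = \left(5 + 2 \cdot 1 \cdot 2\right) X = \left(5 + 4\right) X = 9 X$)
$- 14 \left(C{\left(-4,4 \right)} + \left(1 - 1\right) \left(-1 + 8\right)\right) = - 14 \left(9 \left(-4\right) + \left(1 - 1\right) \left(-1 + 8\right)\right) = - 14 \left(-36 + 0 \cdot 7\right) = - 14 \left(-36 + 0\right) = \left(-14\right) \left(-36\right) = 504$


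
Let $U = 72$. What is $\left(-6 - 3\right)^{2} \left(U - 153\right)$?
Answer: $-6561$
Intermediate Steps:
$\left(-6 - 3\right)^{2} \left(U - 153\right) = \left(-6 - 3\right)^{2} \left(72 - 153\right) = \left(-9\right)^{2} \left(-81\right) = 81 \left(-81\right) = -6561$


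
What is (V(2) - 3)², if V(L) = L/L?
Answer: 4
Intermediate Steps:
V(L) = 1
(V(2) - 3)² = (1 - 3)² = (-2)² = 4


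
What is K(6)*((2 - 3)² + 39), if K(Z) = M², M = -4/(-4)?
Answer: 40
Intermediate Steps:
M = 1 (M = -4*(-¼) = 1)
K(Z) = 1 (K(Z) = 1² = 1)
K(6)*((2 - 3)² + 39) = 1*((2 - 3)² + 39) = 1*((-1)² + 39) = 1*(1 + 39) = 1*40 = 40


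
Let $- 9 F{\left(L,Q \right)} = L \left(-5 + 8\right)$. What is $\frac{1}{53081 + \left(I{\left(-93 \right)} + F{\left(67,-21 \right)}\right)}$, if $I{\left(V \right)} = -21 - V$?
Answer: $\frac{3}{159392} \approx 1.8822 \cdot 10^{-5}$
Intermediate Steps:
$F{\left(L,Q \right)} = - \frac{L}{3}$ ($F{\left(L,Q \right)} = - \frac{L \left(-5 + 8\right)}{9} = - \frac{L 3}{9} = - \frac{3 L}{9} = - \frac{L}{3}$)
$\frac{1}{53081 + \left(I{\left(-93 \right)} + F{\left(67,-21 \right)}\right)} = \frac{1}{53081 - - \frac{149}{3}} = \frac{1}{53081 + \left(\left(-21 + 93\right) - \frac{67}{3}\right)} = \frac{1}{53081 + \left(72 - \frac{67}{3}\right)} = \frac{1}{53081 + \frac{149}{3}} = \frac{1}{\frac{159392}{3}} = \frac{3}{159392}$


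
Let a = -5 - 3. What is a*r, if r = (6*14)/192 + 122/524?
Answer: -1405/262 ≈ -5.3626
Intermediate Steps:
a = -8
r = 1405/2096 (r = 84*(1/192) + 122*(1/524) = 7/16 + 61/262 = 1405/2096 ≈ 0.67032)
a*r = -8*1405/2096 = -1405/262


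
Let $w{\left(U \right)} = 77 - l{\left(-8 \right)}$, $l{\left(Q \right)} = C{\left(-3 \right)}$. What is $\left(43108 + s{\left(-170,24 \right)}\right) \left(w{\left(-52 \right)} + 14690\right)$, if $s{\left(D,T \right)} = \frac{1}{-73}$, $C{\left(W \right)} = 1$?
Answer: $\frac{46466874378}{73} \approx 6.3653 \cdot 10^{8}$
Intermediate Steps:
$l{\left(Q \right)} = 1$
$s{\left(D,T \right)} = - \frac{1}{73}$
$w{\left(U \right)} = 76$ ($w{\left(U \right)} = 77 - 1 = 76$)
$\left(43108 + s{\left(-170,24 \right)}\right) \left(w{\left(-52 \right)} + 14690\right) = \left(43108 - \frac{1}{73}\right) \left(76 + 14690\right) = \frac{3146883}{73} \cdot 14766 = \frac{46466874378}{73}$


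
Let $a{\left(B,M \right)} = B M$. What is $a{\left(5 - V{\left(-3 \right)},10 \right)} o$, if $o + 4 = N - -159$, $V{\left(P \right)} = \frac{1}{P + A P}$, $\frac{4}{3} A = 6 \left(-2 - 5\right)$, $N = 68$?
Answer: $\frac{2035990}{183} \approx 11126.0$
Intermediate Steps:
$A = - \frac{63}{2}$ ($A = \frac{3 \cdot 6 \left(-2 - 5\right)}{4} = \frac{3 \cdot 6 \left(-7\right)}{4} = \frac{3}{4} \left(-42\right) = - \frac{63}{2} \approx -31.5$)
$V{\left(P \right)} = - \frac{2}{61 P}$ ($V{\left(P \right)} = \frac{1}{P - \frac{63 P}{2}} = \frac{1}{\left(- \frac{61}{2}\right) P} = - \frac{2}{61 P}$)
$o = 223$ ($o = -4 + \left(68 - -159\right) = -4 + \left(68 + 159\right) = -4 + 227 = 223$)
$a{\left(5 - V{\left(-3 \right)},10 \right)} o = \left(5 - - \frac{2}{61 \left(-3\right)}\right) 10 \cdot 223 = \left(5 - \left(- \frac{2}{61}\right) \left(- \frac{1}{3}\right)\right) 10 \cdot 223 = \left(5 - \frac{2}{183}\right) 10 \cdot 223 = \frac{913}{183} \cdot 10 \cdot 223 = \frac{9130}{183} \cdot 223 = \frac{2035990}{183}$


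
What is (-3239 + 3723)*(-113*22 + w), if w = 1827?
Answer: -318956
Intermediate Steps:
(-3239 + 3723)*(-113*22 + w) = (-3239 + 3723)*(-113*22 + 1827) = 484*(-2486 + 1827) = 484*(-659) = -318956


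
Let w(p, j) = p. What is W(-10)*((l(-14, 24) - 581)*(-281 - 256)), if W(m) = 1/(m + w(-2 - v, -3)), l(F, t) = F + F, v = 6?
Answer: -36337/2 ≈ -18169.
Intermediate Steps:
l(F, t) = 2*F
W(m) = 1/(-8 + m) (W(m) = 1/(m + (-2 - 1*6)) = 1/(m + (-2 - 6)) = 1/(m - 8) = 1/(-8 + m))
W(-10)*((l(-14, 24) - 581)*(-281 - 256)) = ((2*(-14) - 581)*(-281 - 256))/(-8 - 10) = ((-28 - 581)*(-537))/(-18) = -(-203)*(-537)/6 = -1/18*327033 = -36337/2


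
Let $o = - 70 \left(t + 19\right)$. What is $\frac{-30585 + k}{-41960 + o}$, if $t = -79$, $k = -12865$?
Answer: $\frac{4345}{3776} \approx 1.1507$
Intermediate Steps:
$o = 4200$ ($o = - 70 \left(-79 + 19\right) = \left(-70\right) \left(-60\right) = 4200$)
$\frac{-30585 + k}{-41960 + o} = \frac{-30585 - 12865}{-41960 + 4200} = - \frac{43450}{-37760} = \left(-43450\right) \left(- \frac{1}{37760}\right) = \frac{4345}{3776}$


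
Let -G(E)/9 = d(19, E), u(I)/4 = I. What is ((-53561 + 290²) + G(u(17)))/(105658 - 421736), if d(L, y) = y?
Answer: -29927/316078 ≈ -0.094682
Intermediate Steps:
u(I) = 4*I
G(E) = -9*E
((-53561 + 290²) + G(u(17)))/(105658 - 421736) = ((-53561 + 290²) - 36*17)/(105658 - 421736) = ((-53561 + 84100) - 9*68)/(-316078) = (30539 - 612)*(-1/316078) = 29927*(-1/316078) = -29927/316078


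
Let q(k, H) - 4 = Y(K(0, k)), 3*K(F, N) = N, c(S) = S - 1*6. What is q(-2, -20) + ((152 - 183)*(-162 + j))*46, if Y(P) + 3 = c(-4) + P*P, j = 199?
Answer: -474935/9 ≈ -52771.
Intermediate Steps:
c(S) = -6 + S (c(S) = S - 6 = -6 + S)
K(F, N) = N/3
Y(P) = -13 + P**2 (Y(P) = -3 + ((-6 - 4) + P*P) = -3 + (-10 + P**2) = -13 + P**2)
q(k, H) = -9 + k**2/9 (q(k, H) = 4 + (-13 + (k/3)**2) = 4 + (-13 + k**2/9) = -9 + k**2/9)
q(-2, -20) + ((152 - 183)*(-162 + j))*46 = (-9 + (1/9)*(-2)**2) + ((152 - 183)*(-162 + 199))*46 = (-9 + (1/9)*4) - 31*37*46 = (-9 + 4/9) - 1147*46 = -77/9 - 52762 = -474935/9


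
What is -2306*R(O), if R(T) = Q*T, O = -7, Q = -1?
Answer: -16142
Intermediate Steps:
R(T) = -T
-2306*R(O) = -(-2306)*(-7) = -2306*7 = -16142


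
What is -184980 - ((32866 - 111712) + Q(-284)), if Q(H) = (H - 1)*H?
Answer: -187074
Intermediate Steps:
Q(H) = H*(-1 + H) (Q(H) = (-1 + H)*H = H*(-1 + H))
-184980 - ((32866 - 111712) + Q(-284)) = -184980 - ((32866 - 111712) - 284*(-1 - 284)) = -184980 - (-78846 - 284*(-285)) = -184980 - (-78846 + 80940) = -184980 - 1*2094 = -184980 - 2094 = -187074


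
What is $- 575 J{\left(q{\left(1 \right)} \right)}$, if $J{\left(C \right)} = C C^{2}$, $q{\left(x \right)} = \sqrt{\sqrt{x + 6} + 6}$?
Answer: $- 575 \left(6 + \sqrt{7}\right)^{\frac{3}{2}} \approx -14617.0$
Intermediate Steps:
$q{\left(x \right)} = \sqrt{6 + \sqrt{6 + x}}$ ($q{\left(x \right)} = \sqrt{\sqrt{6 + x} + 6} = \sqrt{6 + \sqrt{6 + x}}$)
$J{\left(C \right)} = C^{3}$
$- 575 J{\left(q{\left(1 \right)} \right)} = - 575 \left(\sqrt{6 + \sqrt{6 + 1}}\right)^{3} = - 575 \left(\sqrt{6 + \sqrt{7}}\right)^{3} = - 575 \left(6 + \sqrt{7}\right)^{\frac{3}{2}}$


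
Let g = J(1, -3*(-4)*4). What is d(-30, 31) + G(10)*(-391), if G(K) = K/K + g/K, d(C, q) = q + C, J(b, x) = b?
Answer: -4291/10 ≈ -429.10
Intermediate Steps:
d(C, q) = C + q
g = 1
G(K) = 1 + 1/K (G(K) = K/K + 1/K = 1 + 1/K)
d(-30, 31) + G(10)*(-391) = (-30 + 31) + ((1 + 10)/10)*(-391) = 1 + ((1/10)*11)*(-391) = 1 + (11/10)*(-391) = 1 - 4301/10 = -4291/10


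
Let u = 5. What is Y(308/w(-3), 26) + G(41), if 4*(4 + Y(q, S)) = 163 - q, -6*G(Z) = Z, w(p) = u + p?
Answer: -103/12 ≈ -8.5833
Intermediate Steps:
w(p) = 5 + p
G(Z) = -Z/6
Y(q, S) = 147/4 - q/4 (Y(q, S) = -4 + (163 - q)/4 = -4 + (163/4 - q/4) = 147/4 - q/4)
Y(308/w(-3), 26) + G(41) = (147/4 - 77/(5 - 3)) - 1/6*41 = (147/4 - 77/2) - 41/6 = -7/4 - 41/6 = -103/12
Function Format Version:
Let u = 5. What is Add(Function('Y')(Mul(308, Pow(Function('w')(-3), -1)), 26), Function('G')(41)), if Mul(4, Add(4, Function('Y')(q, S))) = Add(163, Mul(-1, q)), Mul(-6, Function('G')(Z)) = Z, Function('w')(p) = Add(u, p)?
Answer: Rational(-103, 12) ≈ -8.5833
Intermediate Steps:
Function('w')(p) = Add(5, p)
Function('G')(Z) = Mul(Rational(-1, 6), Z)
Function('Y')(q, S) = Add(Rational(147, 4), Mul(Rational(-1, 4), q)) (Function('Y')(q, S) = Add(-4, Mul(Rational(1, 4), Add(163, Mul(-1, q)))) = Add(-4, Add(Rational(163, 4), Mul(Rational(-1, 4), q))) = Add(Rational(147, 4), Mul(Rational(-1, 4), q)))
Add(Function('Y')(Mul(308, Pow(Function('w')(-3), -1)), 26), Function('G')(41)) = Add(Add(Rational(147, 4), Mul(Rational(-1, 4), Mul(308, Pow(Add(5, -3), -1)))), Mul(Rational(-1, 6), 41)) = Add(Add(Rational(147, 4), Mul(Rational(-1, 4), Mul(308, Pow(2, -1)))), Rational(-41, 6)) = Add(Add(Rational(147, 4), Mul(Rational(-1, 4), Mul(308, Rational(1, 2)))), Rational(-41, 6)) = Add(Add(Rational(147, 4), Mul(Rational(-1, 4), 154)), Rational(-41, 6)) = Add(Add(Rational(147, 4), Rational(-77, 2)), Rational(-41, 6)) = Add(Rational(-7, 4), Rational(-41, 6)) = Rational(-103, 12)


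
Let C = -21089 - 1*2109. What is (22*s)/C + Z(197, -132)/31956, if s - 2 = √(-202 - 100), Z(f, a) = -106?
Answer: -966263/185328822 - 11*I*√302/11599 ≈ -0.0052138 - 0.016481*I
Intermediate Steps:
C = -23198 (C = -21089 - 2109 = -23198)
s = 2 + I*√302 (s = 2 + √(-202 - 100) = 2 + √(-302) = 2 + I*√302 ≈ 2.0 + 17.378*I)
(22*s)/C + Z(197, -132)/31956 = (22*(2 + I*√302))/(-23198) - 106/31956 = (44 + 22*I*√302)*(-1/23198) - 106*1/31956 = (-22/11599 - 11*I*√302/11599) - 53/15978 = -966263/185328822 - 11*I*√302/11599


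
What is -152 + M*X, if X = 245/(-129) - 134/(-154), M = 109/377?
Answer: -570314830/3744741 ≈ -152.30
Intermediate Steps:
M = 109/377 (M = 109*(1/377) = 109/377 ≈ 0.28912)
X = -10222/9933 (X = 245*(-1/129) - 134*(-1/154) = -245/129 + 67/77 = -10222/9933 ≈ -1.0291)
-152 + M*X = -152 + (109/377)*(-10222/9933) = -152 - 1114198/3744741 = -570314830/3744741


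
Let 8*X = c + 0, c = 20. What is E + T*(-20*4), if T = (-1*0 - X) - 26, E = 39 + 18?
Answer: 2337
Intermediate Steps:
E = 57
X = 5/2 (X = (20 + 0)/8 = (⅛)*20 = 5/2 ≈ 2.5000)
T = -57/2 (T = (-1*0 - 1*5/2) - 26 = (0 - 5/2) - 26 = -5/2 - 26 = -57/2 ≈ -28.500)
E + T*(-20*4) = 57 - (-570)*4 = 57 - 57/2*(-80) = 57 + 2280 = 2337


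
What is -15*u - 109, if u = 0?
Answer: -109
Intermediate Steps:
-15*u - 109 = -15*0 - 109 = 0 - 109 = -109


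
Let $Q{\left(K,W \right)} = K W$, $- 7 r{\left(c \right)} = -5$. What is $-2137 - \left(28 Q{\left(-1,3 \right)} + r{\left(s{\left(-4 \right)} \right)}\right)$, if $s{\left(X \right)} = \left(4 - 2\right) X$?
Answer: $- \frac{14376}{7} \approx -2053.7$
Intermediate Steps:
$s{\left(X \right)} = 2 X$
$r{\left(c \right)} = \frac{5}{7}$ ($r{\left(c \right)} = \left(- \frac{1}{7}\right) \left(-5\right) = \frac{5}{7}$)
$-2137 - \left(28 Q{\left(-1,3 \right)} + r{\left(s{\left(-4 \right)} \right)}\right) = -2137 - \left(28 \left(\left(-1\right) 3\right) + \frac{5}{7}\right) = -2137 - \left(28 \left(-3\right) + \frac{5}{7}\right) = -2137 - \left(-84 + \frac{5}{7}\right) = -2137 - - \frac{583}{7} = -2137 + \frac{583}{7} = - \frac{14376}{7}$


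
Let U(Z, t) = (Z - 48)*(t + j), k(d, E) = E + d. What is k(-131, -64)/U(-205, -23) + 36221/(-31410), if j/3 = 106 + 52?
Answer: -4126799813/3583975230 ≈ -1.1515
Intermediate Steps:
j = 474 (j = 3*(106 + 52) = 3*158 = 474)
U(Z, t) = (-48 + Z)*(474 + t) (U(Z, t) = (Z - 48)*(t + 474) = (-48 + Z)*(474 + t))
k(-131, -64)/U(-205, -23) + 36221/(-31410) = (-64 - 131)/(-22752 - 48*(-23) + 474*(-205) - 205*(-23)) + 36221/(-31410) = -195/(-22752 + 1104 - 97170 + 4715) + 36221*(-1/31410) = -195/(-114103) - 36221/31410 = -195*(-1/114103) - 36221/31410 = 195/114103 - 36221/31410 = -4126799813/3583975230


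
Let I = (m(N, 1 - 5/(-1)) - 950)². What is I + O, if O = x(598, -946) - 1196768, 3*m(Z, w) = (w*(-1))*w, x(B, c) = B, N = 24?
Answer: -270726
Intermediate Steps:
m(Z, w) = -w²/3 (m(Z, w) = ((w*(-1))*w)/3 = ((-w)*w)/3 = (-w²)/3 = -w²/3)
I = 925444 (I = (-(1 - 5/(-1))²/3 - 950)² = (-(1 - 1*(-5))²/3 - 950)² = (-(1 + 5)²/3 - 950)² = (-⅓*6² - 950)² = (-⅓*36 - 950)² = (-12 - 950)² = (-962)² = 925444)
O = -1196170 (O = 598 - 1196768 = -1196170)
I + O = 925444 - 1196170 = -270726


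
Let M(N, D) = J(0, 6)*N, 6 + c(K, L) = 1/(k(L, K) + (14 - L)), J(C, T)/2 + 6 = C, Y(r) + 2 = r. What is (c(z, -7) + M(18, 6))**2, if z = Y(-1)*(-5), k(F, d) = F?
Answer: 9653449/196 ≈ 49252.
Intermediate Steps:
Y(r) = -2 + r
J(C, T) = -12 + 2*C
z = 15 (z = (-2 - 1)*(-5) = -3*(-5) = 15)
c(K, L) = -83/14 (c(K, L) = -6 + 1/(L + (14 - L)) = -6 + 1/14 = -83/14)
M(N, D) = -12*N (M(N, D) = (-12 + 2*0)*N = (-12 + 0)*N = -12*N)
(c(z, -7) + M(18, 6))**2 = (-83/14 - 12*18)**2 = (-83/14 - 216)**2 = (-3107/14)**2 = 9653449/196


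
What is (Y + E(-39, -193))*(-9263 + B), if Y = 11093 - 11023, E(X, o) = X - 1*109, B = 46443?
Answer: -2900040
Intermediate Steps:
E(X, o) = -109 + X (E(X, o) = X - 109 = -109 + X)
Y = 70
(Y + E(-39, -193))*(-9263 + B) = (70 + (-109 - 39))*(-9263 + 46443) = (70 - 148)*37180 = -78*37180 = -2900040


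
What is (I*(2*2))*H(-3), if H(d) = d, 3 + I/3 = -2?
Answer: 180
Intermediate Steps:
I = -15 (I = -9 + 3*(-2) = -9 - 6 = -15)
(I*(2*2))*H(-3) = -30*2*(-3) = -15*4*(-3) = -60*(-3) = 180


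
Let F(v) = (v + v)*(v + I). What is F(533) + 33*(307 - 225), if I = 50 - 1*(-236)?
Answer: 875760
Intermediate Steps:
I = 286 (I = 50 + 236 = 286)
F(v) = 2*v*(286 + v) (F(v) = (v + v)*(v + 286) = (2*v)*(286 + v) = 2*v*(286 + v))
F(533) + 33*(307 - 225) = 2*533*(286 + 533) + 33*(307 - 225) = 2*533*819 + 33*82 = 873054 + 2706 = 875760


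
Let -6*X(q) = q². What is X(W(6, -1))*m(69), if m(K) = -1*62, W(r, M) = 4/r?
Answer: 124/27 ≈ 4.5926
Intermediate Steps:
m(K) = -62
X(q) = -q²/6
X(W(6, -1))*m(69) = -(4/6)²/6*(-62) = -(4*(⅙))²/6*(-62) = -(⅔)²/6*(-62) = -⅙*4/9*(-62) = -2/27*(-62) = 124/27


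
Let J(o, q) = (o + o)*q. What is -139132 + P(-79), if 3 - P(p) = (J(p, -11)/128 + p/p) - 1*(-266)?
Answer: -8922213/64 ≈ -1.3941e+5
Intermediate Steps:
J(o, q) = 2*o*q (J(o, q) = (2*o)*q = 2*o*q)
P(p) = -264 + 11*p/64 (P(p) = 3 - (((2*p*(-11))/128 + p/p) - 1*(-266)) = 3 - ((-22*p*(1/128) + 1) + 266) = 3 - ((-11*p/64 + 1) + 266) = 3 - ((1 - 11*p/64) + 266) = 3 - (267 - 11*p/64) = 3 + (-267 + 11*p/64) = -264 + 11*p/64)
-139132 + P(-79) = -139132 + (-264 + (11/64)*(-79)) = -139132 + (-264 - 869/64) = -139132 - 17765/64 = -8922213/64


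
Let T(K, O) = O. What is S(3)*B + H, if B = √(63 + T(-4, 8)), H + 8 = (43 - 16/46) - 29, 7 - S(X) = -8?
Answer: 130/23 + 15*√71 ≈ 132.04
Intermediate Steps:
S(X) = 15 (S(X) = 7 - 1*(-8) = 7 + 8 = 15)
H = 130/23 (H = -8 + ((43 - 16/46) - 29) = -8 + ((43 - 16*1/46) - 29) = -8 + ((43 - 8/23) - 29) = -8 + (981/23 - 29) = -8 + 314/23 = 130/23 ≈ 5.6522)
B = √71 (B = √(63 + 8) = √71 ≈ 8.4261)
S(3)*B + H = 15*√71 + 130/23 = 130/23 + 15*√71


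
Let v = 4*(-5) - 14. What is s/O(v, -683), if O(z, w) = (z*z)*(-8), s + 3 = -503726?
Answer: 503729/9248 ≈ 54.469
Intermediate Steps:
s = -503729 (s = -3 - 503726 = -503729)
v = -34 (v = -20 - 14 = -34)
O(z, w) = -8*z**2 (O(z, w) = z**2*(-8) = -8*z**2)
s/O(v, -683) = -503729/((-8*(-34)**2)) = -503729/((-8*1156)) = -503729/(-9248) = -503729*(-1/9248) = 503729/9248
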